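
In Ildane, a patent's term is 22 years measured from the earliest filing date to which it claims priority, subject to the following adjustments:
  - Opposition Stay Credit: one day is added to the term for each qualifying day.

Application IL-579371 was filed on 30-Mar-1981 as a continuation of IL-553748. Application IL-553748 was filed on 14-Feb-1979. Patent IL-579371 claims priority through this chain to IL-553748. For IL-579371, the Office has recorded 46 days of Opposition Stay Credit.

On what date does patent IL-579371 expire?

Earliest priority filing: 14 February 1979.
Base term: 14 February 1979 + 22 years → 14 February 2001.
Opposition Stay Credit: +46 days → 1 April 2001.

April 1, 2001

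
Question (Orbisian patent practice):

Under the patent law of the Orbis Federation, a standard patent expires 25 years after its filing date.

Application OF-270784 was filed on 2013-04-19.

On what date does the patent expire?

2038-04-19

Filing date + 25 years → 19 April 2038.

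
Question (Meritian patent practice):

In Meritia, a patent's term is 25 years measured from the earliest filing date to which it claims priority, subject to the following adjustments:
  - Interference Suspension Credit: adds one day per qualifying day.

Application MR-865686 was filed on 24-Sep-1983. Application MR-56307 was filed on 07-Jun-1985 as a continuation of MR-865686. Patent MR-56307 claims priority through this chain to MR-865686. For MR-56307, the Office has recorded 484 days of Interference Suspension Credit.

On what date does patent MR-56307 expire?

Earliest priority filing: 24 September 1983.
Base term: 24 September 1983 + 25 years → 24 September 2008.
Interference Suspension Credit: +484 days → 21 January 2010.

2010-01-21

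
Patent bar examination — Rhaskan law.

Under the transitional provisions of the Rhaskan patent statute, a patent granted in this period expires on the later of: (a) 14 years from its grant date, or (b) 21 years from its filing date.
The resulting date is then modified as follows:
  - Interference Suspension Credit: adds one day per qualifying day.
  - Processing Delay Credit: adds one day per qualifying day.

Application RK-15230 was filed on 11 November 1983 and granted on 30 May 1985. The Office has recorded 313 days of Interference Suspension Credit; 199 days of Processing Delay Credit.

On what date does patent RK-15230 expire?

April 7, 2006

(a) grant + 14 years → 30 May 1999.
(b) filing + 21 years → 11 November 2004.
Later of the two: 11 November 2004.
Interference Suspension Credit: +313 days → 20 September 2005.
Processing Delay Credit: +199 days → 7 April 2006.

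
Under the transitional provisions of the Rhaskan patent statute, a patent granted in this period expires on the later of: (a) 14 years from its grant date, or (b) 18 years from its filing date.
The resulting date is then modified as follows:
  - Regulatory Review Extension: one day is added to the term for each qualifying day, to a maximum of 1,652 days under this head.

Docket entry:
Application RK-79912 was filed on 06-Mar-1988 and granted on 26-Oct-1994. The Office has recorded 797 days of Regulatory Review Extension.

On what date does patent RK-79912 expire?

2011-01-01

(a) grant + 14 years → 26 October 2008.
(b) filing + 18 years → 6 March 2006.
Later of the two: 26 October 2008.
Regulatory Review Extension: 797 days (within the 1652-day cap) → +797 days → 1 January 2011.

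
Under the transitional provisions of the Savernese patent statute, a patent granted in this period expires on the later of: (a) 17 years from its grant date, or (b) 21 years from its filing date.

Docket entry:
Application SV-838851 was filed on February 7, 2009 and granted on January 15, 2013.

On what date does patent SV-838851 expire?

(a) grant + 17 years → 15 January 2030.
(b) filing + 21 years → 7 February 2030.
Later of the two: 7 February 2030.

2030-02-07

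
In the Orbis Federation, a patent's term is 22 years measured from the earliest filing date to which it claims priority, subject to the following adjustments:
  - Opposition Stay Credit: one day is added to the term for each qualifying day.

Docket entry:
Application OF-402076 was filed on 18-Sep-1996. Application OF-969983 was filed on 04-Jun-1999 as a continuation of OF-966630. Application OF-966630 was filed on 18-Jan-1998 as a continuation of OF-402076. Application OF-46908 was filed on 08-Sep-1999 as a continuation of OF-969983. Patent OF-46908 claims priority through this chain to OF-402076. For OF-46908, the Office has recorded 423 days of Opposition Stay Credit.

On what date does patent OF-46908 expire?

Earliest priority filing: 18 September 1996.
Base term: 18 September 1996 + 22 years → 18 September 2018.
Opposition Stay Credit: +423 days → 15 November 2019.

November 15, 2019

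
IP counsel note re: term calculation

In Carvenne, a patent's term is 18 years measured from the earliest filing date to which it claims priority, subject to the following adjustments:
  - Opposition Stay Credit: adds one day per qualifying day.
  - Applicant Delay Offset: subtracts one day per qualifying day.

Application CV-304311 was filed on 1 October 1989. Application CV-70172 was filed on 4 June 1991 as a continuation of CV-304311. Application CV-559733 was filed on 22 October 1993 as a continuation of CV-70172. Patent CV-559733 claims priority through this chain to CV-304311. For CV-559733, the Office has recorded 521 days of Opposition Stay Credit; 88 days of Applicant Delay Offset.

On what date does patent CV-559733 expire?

December 7, 2008

Earliest priority filing: 1 October 1989.
Base term: 1 October 1989 + 18 years → 1 October 2007.
Opposition Stay Credit: +521 days → 5 March 2009.
Applicant Delay Offset: −88 days → 7 December 2008.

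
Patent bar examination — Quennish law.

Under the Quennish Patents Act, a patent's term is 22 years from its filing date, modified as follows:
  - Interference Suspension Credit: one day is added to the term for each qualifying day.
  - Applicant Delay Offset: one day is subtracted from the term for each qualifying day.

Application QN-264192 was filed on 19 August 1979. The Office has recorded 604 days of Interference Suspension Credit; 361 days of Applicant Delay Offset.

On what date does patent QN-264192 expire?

April 19, 2002

Base term: filing date + 22 years → 19 August 2001.
Interference Suspension Credit: +604 days → 15 April 2003.
Applicant Delay Offset: −361 days → 19 April 2002.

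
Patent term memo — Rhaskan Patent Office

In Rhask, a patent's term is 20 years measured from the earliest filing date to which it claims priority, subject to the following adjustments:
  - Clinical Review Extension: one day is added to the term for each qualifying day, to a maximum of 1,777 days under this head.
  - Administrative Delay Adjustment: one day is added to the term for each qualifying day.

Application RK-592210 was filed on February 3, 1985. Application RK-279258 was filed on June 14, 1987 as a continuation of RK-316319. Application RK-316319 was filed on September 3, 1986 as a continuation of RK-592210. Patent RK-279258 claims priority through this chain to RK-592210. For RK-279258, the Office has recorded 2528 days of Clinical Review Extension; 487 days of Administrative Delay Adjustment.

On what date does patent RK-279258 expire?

2011-04-17

Earliest priority filing: 3 February 1985.
Base term: 3 February 1985 + 20 years → 3 February 2005.
Clinical Review Extension: 2528 days claimed exceeds the 1777-day cap, so +1777 days → 16 December 2009.
Administrative Delay Adjustment: +487 days → 17 April 2011.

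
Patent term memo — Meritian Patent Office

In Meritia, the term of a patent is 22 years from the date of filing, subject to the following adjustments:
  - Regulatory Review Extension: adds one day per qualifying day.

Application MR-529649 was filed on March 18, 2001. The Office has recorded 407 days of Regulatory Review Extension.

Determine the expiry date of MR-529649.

Base term: filing date + 22 years → 18 March 2023.
Regulatory Review Extension: +407 days → 28 April 2024.

April 28, 2024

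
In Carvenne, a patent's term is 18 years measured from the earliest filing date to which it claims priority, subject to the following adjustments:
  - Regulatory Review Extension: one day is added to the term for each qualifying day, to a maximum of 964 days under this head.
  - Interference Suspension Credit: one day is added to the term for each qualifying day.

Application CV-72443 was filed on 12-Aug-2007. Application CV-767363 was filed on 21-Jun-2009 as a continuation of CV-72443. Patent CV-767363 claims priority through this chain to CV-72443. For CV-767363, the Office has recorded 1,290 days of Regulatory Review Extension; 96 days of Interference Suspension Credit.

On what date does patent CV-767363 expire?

Earliest priority filing: 12 August 2007.
Base term: 12 August 2007 + 18 years → 12 August 2025.
Regulatory Review Extension: 1290 days claimed exceeds the 964-day cap, so +964 days → 2 April 2028.
Interference Suspension Credit: +96 days → 7 July 2028.

2028-07-07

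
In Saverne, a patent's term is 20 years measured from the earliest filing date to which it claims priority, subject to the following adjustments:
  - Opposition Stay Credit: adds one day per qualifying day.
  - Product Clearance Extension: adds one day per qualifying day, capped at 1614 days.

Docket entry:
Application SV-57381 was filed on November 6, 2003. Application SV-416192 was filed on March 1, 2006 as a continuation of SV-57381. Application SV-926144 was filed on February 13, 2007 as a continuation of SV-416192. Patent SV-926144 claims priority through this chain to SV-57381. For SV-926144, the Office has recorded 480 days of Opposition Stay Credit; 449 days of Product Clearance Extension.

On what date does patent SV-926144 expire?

Earliest priority filing: 6 November 2003.
Base term: 6 November 2003 + 20 years → 6 November 2023.
Opposition Stay Credit: +480 days → 28 February 2025.
Product Clearance Extension: 449 days (within the 1614-day cap) → +449 days → 23 May 2026.

2026-05-23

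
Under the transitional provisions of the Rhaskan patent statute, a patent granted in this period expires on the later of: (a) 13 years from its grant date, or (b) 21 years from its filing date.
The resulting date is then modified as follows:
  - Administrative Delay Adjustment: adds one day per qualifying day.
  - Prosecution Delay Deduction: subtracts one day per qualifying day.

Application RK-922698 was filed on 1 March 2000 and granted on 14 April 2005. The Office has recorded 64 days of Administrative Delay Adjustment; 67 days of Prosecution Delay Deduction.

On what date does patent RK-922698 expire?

(a) grant + 13 years → 14 April 2018.
(b) filing + 21 years → 1 March 2021.
Later of the two: 1 March 2021.
Administrative Delay Adjustment: +64 days → 4 May 2021.
Prosecution Delay Deduction: −67 days → 26 February 2021.

February 26, 2021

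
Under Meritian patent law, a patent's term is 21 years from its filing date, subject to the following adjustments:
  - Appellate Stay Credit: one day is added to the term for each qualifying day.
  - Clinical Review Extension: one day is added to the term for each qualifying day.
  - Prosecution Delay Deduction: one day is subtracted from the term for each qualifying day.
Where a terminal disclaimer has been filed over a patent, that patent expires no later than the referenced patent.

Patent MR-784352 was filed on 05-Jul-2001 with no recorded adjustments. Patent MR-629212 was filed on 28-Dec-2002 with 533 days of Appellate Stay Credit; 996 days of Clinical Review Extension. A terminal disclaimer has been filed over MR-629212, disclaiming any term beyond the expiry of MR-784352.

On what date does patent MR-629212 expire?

2022-07-05

Natural term of MR-629212:
  Base: filing + 21 years → 28 December 2023.
  Appellate Stay Credit: +533 days → 13 June 2025.
  Clinical Review Extension: +996 days → 5 March 2028.
Expiry of referenced patent MR-784352:
  Base: filing + 21 years → 5 July 2022.
Terminal disclaimer: MR-629212 expires on the earlier of 5 March 2028 and 5 July 2022.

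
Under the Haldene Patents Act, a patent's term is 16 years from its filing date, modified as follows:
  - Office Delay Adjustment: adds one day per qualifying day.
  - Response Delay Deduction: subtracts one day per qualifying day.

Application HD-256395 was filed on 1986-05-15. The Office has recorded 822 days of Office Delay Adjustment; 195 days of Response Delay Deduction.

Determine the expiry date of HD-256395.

Base term: filing date + 16 years → 15 May 2002.
Office Delay Adjustment: +822 days → 14 August 2004.
Response Delay Deduction: −195 days → 1 February 2004.

February 1, 2004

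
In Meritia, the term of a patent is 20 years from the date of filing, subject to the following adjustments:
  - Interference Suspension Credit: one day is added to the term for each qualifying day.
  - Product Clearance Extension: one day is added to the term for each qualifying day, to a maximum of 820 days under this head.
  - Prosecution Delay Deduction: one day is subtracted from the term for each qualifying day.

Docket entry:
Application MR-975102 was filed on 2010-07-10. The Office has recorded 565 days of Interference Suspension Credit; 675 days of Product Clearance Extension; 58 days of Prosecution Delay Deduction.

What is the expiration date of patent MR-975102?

2033-10-04

Base term: filing date + 20 years → 10 July 2030.
Interference Suspension Credit: +565 days → 26 January 2032.
Product Clearance Extension: 675 days (within the 820-day cap) → +675 days → 1 December 2033.
Prosecution Delay Deduction: −58 days → 4 October 2033.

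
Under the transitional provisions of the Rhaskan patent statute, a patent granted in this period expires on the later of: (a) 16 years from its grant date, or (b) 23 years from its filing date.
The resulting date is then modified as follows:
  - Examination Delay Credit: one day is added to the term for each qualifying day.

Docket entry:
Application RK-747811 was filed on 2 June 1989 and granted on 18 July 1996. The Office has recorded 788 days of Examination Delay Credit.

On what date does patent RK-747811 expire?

(a) grant + 16 years → 18 July 2012.
(b) filing + 23 years → 2 June 2012.
Later of the two: 18 July 2012.
Examination Delay Credit: +788 days → 14 September 2014.

September 14, 2014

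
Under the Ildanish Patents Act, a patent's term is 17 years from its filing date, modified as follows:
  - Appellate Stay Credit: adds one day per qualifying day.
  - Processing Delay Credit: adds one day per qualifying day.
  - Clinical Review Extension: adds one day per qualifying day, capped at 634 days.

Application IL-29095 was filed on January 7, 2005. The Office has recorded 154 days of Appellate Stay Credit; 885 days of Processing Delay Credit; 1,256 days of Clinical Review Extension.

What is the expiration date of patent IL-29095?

August 7, 2026

Base term: filing date + 17 years → 7 January 2022.
Appellate Stay Credit: +154 days → 10 June 2022.
Processing Delay Credit: +885 days → 11 November 2024.
Clinical Review Extension: 1256 days claimed exceeds the 634-day cap, so +634 days → 7 August 2026.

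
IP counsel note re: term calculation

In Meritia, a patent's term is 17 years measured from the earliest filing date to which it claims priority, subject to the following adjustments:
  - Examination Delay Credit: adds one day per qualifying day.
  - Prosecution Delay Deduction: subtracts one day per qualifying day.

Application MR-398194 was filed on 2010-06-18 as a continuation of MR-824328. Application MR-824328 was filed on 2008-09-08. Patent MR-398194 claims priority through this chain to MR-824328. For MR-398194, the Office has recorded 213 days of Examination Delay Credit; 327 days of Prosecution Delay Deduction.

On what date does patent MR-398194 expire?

Earliest priority filing: 8 September 2008.
Base term: 8 September 2008 + 17 years → 8 September 2025.
Examination Delay Credit: +213 days → 9 April 2026.
Prosecution Delay Deduction: −327 days → 17 May 2025.

2025-05-17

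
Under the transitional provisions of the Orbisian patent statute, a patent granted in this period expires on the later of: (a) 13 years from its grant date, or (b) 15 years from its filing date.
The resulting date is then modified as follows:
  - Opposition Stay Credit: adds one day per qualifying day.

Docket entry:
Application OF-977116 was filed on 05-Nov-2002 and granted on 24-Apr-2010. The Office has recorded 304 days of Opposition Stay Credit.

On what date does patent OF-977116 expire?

February 22, 2024

(a) grant + 13 years → 24 April 2023.
(b) filing + 15 years → 5 November 2017.
Later of the two: 24 April 2023.
Opposition Stay Credit: +304 days → 22 February 2024.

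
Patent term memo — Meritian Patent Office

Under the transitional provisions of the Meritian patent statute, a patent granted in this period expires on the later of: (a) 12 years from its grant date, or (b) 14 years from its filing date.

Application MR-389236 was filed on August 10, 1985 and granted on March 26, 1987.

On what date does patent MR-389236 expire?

(a) grant + 12 years → 26 March 1999.
(b) filing + 14 years → 10 August 1999.
Later of the two: 10 August 1999.

August 10, 1999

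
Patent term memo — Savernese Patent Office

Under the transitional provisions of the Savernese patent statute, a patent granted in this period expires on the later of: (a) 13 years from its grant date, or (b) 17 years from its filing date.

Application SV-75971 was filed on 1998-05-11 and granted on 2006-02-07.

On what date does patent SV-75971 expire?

2019-02-07

(a) grant + 13 years → 7 February 2019.
(b) filing + 17 years → 11 May 2015.
Later of the two: 7 February 2019.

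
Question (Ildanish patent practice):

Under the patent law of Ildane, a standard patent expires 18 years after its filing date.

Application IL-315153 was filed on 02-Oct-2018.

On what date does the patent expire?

Filing date + 18 years → 2 October 2036.

2036-10-02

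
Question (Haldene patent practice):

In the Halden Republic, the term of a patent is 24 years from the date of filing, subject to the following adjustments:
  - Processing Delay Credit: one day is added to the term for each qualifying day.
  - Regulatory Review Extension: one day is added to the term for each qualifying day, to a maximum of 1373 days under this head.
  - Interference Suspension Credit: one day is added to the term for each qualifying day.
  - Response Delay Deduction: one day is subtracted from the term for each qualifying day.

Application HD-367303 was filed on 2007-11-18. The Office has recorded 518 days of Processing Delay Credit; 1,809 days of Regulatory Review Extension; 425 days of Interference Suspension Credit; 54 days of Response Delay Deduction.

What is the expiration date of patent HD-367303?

Base term: filing date + 24 years → 18 November 2031.
Processing Delay Credit: +518 days → 19 April 2033.
Regulatory Review Extension: 1809 days claimed exceeds the 1373-day cap, so +1373 days → 21 January 2037.
Interference Suspension Credit: +425 days → 22 March 2038.
Response Delay Deduction: −54 days → 27 January 2038.

January 27, 2038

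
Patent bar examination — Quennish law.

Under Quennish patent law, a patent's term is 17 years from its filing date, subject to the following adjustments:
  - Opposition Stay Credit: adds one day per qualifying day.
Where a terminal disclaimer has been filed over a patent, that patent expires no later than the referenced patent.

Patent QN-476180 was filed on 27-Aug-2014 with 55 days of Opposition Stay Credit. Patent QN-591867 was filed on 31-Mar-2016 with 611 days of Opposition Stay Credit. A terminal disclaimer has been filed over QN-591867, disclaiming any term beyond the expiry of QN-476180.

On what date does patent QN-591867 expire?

Natural term of QN-591867:
  Base: filing + 17 years → 31 March 2033.
  Opposition Stay Credit: +611 days → 2 December 2034.
Expiry of referenced patent QN-476180:
  Base: filing + 17 years → 27 August 2031.
  Opposition Stay Credit: +55 days → 21 October 2031.
Terminal disclaimer: QN-591867 expires on the earlier of 2 December 2034 and 21 October 2031.

October 21, 2031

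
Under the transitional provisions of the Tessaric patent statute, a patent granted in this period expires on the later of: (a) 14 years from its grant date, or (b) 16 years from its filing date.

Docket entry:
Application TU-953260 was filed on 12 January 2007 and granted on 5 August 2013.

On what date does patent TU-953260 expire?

(a) grant + 14 years → 5 August 2027.
(b) filing + 16 years → 12 January 2023.
Later of the two: 5 August 2027.

2027-08-05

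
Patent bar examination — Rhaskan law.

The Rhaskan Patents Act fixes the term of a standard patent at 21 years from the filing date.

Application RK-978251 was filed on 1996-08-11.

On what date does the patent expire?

Filing date + 21 years → 11 August 2017.

2017-08-11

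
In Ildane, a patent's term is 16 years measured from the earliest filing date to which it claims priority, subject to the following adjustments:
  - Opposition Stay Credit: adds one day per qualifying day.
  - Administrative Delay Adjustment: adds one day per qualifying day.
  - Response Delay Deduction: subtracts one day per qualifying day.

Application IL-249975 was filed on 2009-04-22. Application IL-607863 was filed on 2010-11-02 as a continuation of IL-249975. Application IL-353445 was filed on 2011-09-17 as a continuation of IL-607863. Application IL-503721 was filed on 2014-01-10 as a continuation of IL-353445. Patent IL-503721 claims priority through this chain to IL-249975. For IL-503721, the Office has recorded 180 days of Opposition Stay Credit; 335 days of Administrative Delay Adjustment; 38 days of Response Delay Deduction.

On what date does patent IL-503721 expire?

2026-08-12

Earliest priority filing: 22 April 2009.
Base term: 22 April 2009 + 16 years → 22 April 2025.
Opposition Stay Credit: +180 days → 19 October 2025.
Administrative Delay Adjustment: +335 days → 19 September 2026.
Response Delay Deduction: −38 days → 12 August 2026.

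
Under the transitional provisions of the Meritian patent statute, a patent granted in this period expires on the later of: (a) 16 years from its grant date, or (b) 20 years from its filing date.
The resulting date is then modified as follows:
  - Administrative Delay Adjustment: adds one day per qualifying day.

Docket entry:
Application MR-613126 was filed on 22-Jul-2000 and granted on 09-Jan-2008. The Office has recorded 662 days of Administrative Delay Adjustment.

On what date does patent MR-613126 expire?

(a) grant + 16 years → 9 January 2024.
(b) filing + 20 years → 22 July 2020.
Later of the two: 9 January 2024.
Administrative Delay Adjustment: +662 days → 1 November 2025.

2025-11-01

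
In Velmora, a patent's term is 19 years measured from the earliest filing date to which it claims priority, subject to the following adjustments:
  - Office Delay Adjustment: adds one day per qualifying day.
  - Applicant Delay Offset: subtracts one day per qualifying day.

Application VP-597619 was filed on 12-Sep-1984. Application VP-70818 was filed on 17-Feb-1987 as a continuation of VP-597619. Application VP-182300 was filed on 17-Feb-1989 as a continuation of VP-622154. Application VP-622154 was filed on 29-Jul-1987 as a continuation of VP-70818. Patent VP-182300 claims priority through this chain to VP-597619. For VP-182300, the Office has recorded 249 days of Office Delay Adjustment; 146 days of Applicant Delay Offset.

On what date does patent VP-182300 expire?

Earliest priority filing: 12 September 1984.
Base term: 12 September 1984 + 19 years → 12 September 2003.
Office Delay Adjustment: +249 days → 18 May 2004.
Applicant Delay Offset: −146 days → 24 December 2003.

December 24, 2003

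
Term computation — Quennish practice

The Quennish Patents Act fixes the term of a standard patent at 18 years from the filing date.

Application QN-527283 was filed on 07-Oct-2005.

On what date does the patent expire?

Filing date + 18 years → 7 October 2023.

October 7, 2023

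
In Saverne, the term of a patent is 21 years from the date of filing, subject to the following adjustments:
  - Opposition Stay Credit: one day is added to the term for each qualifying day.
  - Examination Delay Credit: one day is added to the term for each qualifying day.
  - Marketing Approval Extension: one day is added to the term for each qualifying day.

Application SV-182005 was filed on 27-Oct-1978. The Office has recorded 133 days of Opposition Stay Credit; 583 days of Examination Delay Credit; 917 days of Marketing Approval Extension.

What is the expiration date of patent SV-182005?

Base term: filing date + 21 years → 27 October 1999.
Opposition Stay Credit: +133 days → 8 March 2000.
Examination Delay Credit: +583 days → 12 October 2001.
Marketing Approval Extension: +917 days → 16 April 2004.

April 16, 2004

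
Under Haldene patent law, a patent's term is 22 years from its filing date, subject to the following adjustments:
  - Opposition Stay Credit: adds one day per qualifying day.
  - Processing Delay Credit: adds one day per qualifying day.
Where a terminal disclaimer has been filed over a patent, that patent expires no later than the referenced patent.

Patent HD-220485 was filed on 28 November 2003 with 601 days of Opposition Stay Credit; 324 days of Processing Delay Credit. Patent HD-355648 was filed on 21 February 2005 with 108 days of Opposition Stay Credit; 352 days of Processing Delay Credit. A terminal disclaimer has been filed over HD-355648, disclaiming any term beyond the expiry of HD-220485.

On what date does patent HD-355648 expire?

May 26, 2028

Natural term of HD-355648:
  Base: filing + 22 years → 21 February 2027.
  Opposition Stay Credit: +108 days → 9 June 2027.
  Processing Delay Credit: +352 days → 26 May 2028.
Expiry of referenced patent HD-220485:
  Base: filing + 22 years → 28 November 2025.
  Opposition Stay Credit: +601 days → 22 July 2027.
  Processing Delay Credit: +324 days → 10 June 2028.
Terminal disclaimer: HD-355648 expires on the earlier of 26 May 2028 and 10 June 2028.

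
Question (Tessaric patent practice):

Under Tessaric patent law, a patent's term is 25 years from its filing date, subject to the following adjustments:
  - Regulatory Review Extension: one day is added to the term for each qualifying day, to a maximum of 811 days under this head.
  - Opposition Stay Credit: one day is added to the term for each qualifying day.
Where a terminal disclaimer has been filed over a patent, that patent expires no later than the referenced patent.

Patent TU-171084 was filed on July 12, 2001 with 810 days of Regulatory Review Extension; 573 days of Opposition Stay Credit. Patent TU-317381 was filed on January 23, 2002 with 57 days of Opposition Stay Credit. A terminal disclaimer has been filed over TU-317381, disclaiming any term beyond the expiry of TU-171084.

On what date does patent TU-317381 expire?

Natural term of TU-317381:
  Base: filing + 25 years → 23 January 2027.
  Opposition Stay Credit: +57 days → 21 March 2027.
Expiry of referenced patent TU-171084:
  Base: filing + 25 years → 12 July 2026.
  Regulatory Review Extension: 810 days (within the 811-day cap) → +810 days → 29 September 2028.
  Opposition Stay Credit: +573 days → 25 April 2030.
Terminal disclaimer: TU-317381 expires on the earlier of 21 March 2027 and 25 April 2030.

2027-03-21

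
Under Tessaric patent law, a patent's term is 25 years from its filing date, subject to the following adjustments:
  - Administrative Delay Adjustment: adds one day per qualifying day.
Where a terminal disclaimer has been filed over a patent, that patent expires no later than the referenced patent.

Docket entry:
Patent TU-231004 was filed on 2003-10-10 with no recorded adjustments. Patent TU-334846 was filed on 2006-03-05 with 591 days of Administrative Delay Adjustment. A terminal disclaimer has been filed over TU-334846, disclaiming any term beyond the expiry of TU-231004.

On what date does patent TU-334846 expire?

2028-10-10

Natural term of TU-334846:
  Base: filing + 25 years → 5 March 2031.
  Administrative Delay Adjustment: +591 days → 16 October 2032.
Expiry of referenced patent TU-231004:
  Base: filing + 25 years → 10 October 2028.
Terminal disclaimer: TU-334846 expires on the earlier of 16 October 2032 and 10 October 2028.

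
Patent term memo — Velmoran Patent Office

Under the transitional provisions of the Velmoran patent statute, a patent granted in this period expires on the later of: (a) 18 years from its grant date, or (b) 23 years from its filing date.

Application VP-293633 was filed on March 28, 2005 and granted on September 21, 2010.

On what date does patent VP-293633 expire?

2028-09-21

(a) grant + 18 years → 21 September 2028.
(b) filing + 23 years → 28 March 2028.
Later of the two: 21 September 2028.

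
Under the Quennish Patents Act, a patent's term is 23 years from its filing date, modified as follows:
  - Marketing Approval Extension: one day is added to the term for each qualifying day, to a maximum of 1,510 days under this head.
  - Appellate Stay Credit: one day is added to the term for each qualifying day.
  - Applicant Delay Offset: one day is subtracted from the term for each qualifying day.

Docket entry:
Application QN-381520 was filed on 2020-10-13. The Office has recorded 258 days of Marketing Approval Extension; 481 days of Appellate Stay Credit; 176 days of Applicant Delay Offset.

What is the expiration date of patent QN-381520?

2045-04-28

Base term: filing date + 23 years → 13 October 2043.
Marketing Approval Extension: 258 days (within the 1510-day cap) → +258 days → 27 June 2044.
Appellate Stay Credit: +481 days → 21 October 2045.
Applicant Delay Offset: −176 days → 28 April 2045.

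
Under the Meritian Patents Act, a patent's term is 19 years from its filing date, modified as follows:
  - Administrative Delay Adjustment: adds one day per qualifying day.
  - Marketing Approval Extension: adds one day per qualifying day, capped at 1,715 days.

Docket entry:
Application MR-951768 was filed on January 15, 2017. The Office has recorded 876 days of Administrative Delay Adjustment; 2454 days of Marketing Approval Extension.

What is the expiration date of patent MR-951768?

Base term: filing date + 19 years → 15 January 2036.
Administrative Delay Adjustment: +876 days → 9 June 2038.
Marketing Approval Extension: 2454 days claimed exceeds the 1715-day cap, so +1715 days → 18 February 2043.

February 18, 2043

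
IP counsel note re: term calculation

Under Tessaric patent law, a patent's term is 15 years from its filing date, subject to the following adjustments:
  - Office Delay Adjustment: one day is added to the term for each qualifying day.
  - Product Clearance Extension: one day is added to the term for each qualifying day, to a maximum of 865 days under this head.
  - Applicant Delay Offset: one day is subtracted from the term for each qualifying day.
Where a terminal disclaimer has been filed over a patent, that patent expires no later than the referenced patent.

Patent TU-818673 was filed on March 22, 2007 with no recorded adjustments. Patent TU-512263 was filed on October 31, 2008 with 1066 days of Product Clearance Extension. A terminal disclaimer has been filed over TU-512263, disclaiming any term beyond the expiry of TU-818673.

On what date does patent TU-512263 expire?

Natural term of TU-512263:
  Base: filing + 15 years → 31 October 2023.
  Product Clearance Extension: 1066 days claimed exceeds the 865-day cap, so +865 days → 14 March 2026.
Expiry of referenced patent TU-818673:
  Base: filing + 15 years → 22 March 2022.
Terminal disclaimer: TU-512263 expires on the earlier of 14 March 2026 and 22 March 2022.

March 22, 2022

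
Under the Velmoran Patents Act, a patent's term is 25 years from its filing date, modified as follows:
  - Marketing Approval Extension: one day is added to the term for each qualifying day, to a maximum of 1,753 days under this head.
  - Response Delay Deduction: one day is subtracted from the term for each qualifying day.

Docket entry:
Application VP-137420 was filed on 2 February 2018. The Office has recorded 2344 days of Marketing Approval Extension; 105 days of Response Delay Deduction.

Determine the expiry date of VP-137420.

Base term: filing date + 25 years → 2 February 2043.
Marketing Approval Extension: 2344 days claimed exceeds the 1753-day cap, so +1753 days → 21 November 2047.
Response Delay Deduction: −105 days → 8 August 2047.

2047-08-08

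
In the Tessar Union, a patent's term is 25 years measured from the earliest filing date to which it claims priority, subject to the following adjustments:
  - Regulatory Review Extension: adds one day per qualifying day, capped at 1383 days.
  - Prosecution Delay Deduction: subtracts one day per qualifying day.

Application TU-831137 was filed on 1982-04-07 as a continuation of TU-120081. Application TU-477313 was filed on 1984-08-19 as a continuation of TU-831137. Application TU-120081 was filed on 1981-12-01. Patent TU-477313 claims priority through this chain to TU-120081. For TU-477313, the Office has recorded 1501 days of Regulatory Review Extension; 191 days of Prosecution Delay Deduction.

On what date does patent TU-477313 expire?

2010-03-07

Earliest priority filing: 1 December 1981.
Base term: 1 December 1981 + 25 years → 1 December 2006.
Regulatory Review Extension: 1501 days claimed exceeds the 1383-day cap, so +1383 days → 14 September 2010.
Prosecution Delay Deduction: −191 days → 7 March 2010.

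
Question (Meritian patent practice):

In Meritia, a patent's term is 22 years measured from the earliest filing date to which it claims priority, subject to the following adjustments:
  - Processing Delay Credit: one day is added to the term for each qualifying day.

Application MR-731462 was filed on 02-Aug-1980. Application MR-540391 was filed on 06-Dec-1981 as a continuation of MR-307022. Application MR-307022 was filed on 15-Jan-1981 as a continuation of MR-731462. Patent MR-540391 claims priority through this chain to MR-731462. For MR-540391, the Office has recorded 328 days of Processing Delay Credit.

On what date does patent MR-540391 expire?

2003-06-26

Earliest priority filing: 2 August 1980.
Base term: 2 August 1980 + 22 years → 2 August 2002.
Processing Delay Credit: +328 days → 26 June 2003.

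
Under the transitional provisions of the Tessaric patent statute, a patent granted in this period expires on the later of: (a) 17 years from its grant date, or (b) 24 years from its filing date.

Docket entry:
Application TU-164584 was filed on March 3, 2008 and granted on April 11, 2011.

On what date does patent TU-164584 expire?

(a) grant + 17 years → 11 April 2028.
(b) filing + 24 years → 3 March 2032.
Later of the two: 3 March 2032.

2032-03-03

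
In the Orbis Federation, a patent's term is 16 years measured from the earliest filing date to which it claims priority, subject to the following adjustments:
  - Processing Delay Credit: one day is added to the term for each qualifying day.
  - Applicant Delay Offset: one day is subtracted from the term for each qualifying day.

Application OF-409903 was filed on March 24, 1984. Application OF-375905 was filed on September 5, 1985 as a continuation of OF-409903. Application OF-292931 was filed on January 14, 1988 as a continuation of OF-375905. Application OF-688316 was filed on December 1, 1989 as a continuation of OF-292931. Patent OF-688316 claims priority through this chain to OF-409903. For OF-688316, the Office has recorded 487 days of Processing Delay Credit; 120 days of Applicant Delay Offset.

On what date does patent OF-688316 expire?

Earliest priority filing: 24 March 1984.
Base term: 24 March 1984 + 16 years → 24 March 2000.
Processing Delay Credit: +487 days → 24 July 2001.
Applicant Delay Offset: −120 days → 26 March 2001.

March 26, 2001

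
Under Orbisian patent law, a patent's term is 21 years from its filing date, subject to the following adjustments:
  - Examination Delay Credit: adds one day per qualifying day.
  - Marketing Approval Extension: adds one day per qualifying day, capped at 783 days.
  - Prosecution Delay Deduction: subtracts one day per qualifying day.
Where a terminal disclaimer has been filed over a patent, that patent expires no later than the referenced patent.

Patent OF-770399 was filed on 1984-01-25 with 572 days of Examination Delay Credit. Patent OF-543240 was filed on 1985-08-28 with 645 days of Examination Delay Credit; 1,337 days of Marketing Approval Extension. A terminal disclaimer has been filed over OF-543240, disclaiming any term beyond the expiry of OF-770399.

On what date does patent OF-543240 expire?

2006-08-20

Natural term of OF-543240:
  Base: filing + 21 years → 28 August 2006.
  Examination Delay Credit: +645 days → 3 June 2008.
  Marketing Approval Extension: 1337 days claimed exceeds the 783-day cap, so +783 days → 26 July 2010.
Expiry of referenced patent OF-770399:
  Base: filing + 21 years → 25 January 2005.
  Examination Delay Credit: +572 days → 20 August 2006.
Terminal disclaimer: OF-543240 expires on the earlier of 26 July 2010 and 20 August 2006.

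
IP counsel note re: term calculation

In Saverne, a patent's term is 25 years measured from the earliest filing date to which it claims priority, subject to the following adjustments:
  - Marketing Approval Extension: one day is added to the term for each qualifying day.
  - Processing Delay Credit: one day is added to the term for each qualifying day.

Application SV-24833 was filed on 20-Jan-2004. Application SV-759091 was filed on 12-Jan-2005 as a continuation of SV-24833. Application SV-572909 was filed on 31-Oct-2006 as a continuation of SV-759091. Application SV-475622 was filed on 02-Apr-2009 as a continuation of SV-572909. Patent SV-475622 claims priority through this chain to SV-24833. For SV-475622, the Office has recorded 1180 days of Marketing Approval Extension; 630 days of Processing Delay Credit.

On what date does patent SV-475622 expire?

2034-01-04

Earliest priority filing: 20 January 2004.
Base term: 20 January 2004 + 25 years → 20 January 2029.
Marketing Approval Extension: +1180 days → 14 April 2032.
Processing Delay Credit: +630 days → 4 January 2034.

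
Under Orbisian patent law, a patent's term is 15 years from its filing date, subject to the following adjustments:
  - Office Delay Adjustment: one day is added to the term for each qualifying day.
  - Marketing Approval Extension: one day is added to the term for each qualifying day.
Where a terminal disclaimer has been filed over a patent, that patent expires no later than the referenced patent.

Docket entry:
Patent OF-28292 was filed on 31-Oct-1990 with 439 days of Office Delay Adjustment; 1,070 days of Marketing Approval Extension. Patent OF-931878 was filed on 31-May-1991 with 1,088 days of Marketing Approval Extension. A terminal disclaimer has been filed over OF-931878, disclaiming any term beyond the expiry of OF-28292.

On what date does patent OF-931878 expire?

Natural term of OF-931878:
  Base: filing + 15 years → 31 May 2006.
  Marketing Approval Extension: +1088 days → 23 May 2009.
Expiry of referenced patent OF-28292:
  Base: filing + 15 years → 31 October 2005.
  Office Delay Adjustment: +439 days → 13 January 2007.
  Marketing Approval Extension: +1070 days → 18 December 2009.
Terminal disclaimer: OF-931878 expires on the earlier of 23 May 2009 and 18 December 2009.

May 23, 2009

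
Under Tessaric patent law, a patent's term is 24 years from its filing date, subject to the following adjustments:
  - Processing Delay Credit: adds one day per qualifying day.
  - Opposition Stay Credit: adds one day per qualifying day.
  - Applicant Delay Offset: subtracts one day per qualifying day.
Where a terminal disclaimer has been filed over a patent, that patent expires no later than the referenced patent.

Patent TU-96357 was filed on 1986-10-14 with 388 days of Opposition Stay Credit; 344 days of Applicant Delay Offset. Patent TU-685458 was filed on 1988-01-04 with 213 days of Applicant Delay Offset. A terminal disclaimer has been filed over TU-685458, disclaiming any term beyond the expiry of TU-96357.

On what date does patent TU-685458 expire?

November 27, 2010

Natural term of TU-685458:
  Base: filing + 24 years → 4 January 2012.
  Applicant Delay Offset: −213 days → 5 June 2011.
Expiry of referenced patent TU-96357:
  Base: filing + 24 years → 14 October 2010.
  Opposition Stay Credit: +388 days → 6 November 2011.
  Applicant Delay Offset: −344 days → 27 November 2010.
Terminal disclaimer: TU-685458 expires on the earlier of 5 June 2011 and 27 November 2010.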